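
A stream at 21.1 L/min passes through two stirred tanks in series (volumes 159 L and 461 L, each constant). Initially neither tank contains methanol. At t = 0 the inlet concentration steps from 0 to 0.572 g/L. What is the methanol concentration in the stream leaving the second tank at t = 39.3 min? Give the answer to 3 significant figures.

Time constants: τᵢ = Vᵢ/Q for each well-mixed tank.
τ₁ = 159/21.1 = 7.5355 min; τ₂ = 461/21.1 = 21.848 min.
Solving the cascade with C₁(0)=C₂(0)=0 gives C₂(t) = C_in[1 − (τ₁ e^(−t/τ₁) − τ₂ e^(−t/τ₂))/(τ₁ − τ₂)].
At t = 39.3: e^(−t/τ₁) = 0.0054329, e^(−t/τ₂) = 0.16550.
C₂ = 0.572·[1 − (7.5355·0.0054329 − 21.848·0.16550)/(-14.313)] = 0.572·0.75022 = 0.42913 g/L.

0.429 g/L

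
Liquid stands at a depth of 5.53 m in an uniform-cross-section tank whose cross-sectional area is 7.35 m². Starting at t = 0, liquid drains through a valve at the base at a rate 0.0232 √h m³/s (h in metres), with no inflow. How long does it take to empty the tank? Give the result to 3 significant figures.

1490 s

Mass balance (ρ constant): A dh/dt = −0.0232 √h.
∫ h^(−1/2) dh = −(0.0232/A) ∫ dt, giving 2√h = 2√h₀ − (0.0232/A) t.
Tank is empty when √h = 0: t_empty = 2A√h₀/0.0232.
t_empty = 2·7.35·√5.53/0.0232 = 14.700·2.3516/0.0232 = 1490.0 s.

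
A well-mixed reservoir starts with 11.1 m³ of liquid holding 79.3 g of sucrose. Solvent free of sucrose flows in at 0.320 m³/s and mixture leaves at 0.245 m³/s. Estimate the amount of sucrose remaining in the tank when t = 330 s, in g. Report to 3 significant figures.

Total volume: dV/dt = Q_in − Q_out = 0.075000 m³/s, so V(t) = 11.1 + 0.075000 t and V(330) = 35.850 m³.
No sucrose enters, so dm/dt = −Q_out · (m/V).
Separate: dm/m = −Q_out dt/V(t) ⇒ ln(m/m₀) = −(Q_out/(Q_in−Q_out)) ln(V/V₀).
m = m₀ (V₀/V)^(Q_out/(Q_in−Q_out)) = 79.3 × (11.1/35.850)^(3.2667) = 1.7219 g.

1.72 g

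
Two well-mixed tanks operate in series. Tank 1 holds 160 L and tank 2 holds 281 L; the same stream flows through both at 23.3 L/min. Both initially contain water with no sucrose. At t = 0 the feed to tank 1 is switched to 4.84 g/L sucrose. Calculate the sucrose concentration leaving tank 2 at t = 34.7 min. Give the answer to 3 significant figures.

4.25 g/L

Species balance on tank i: dCᵢ/dt = (Cᵢ₋₁ − Cᵢ)/τᵢ with τᵢ = Vᵢ/Q.
τ₁ = 160/23.3 = 6.8670 min; τ₂ = 281/23.3 = 12.060 min.
Solving the cascade with C₁(0)=C₂(0)=0 gives C₂(t) = C_in[1 − (τ₁ e^(−t/τ₁) − τ₂ e^(−t/τ₂))/(τ₁ − τ₂)].
At t = 34.7: e^(−t/τ₁) = 0.0063889, e^(−t/τ₂) = 0.056289.
C₂ = 4.84·[1 − (6.8670·0.0063889 − 12.060·0.056289)/(-5.1931)] = 4.84·0.87773 = 4.2482 g/L.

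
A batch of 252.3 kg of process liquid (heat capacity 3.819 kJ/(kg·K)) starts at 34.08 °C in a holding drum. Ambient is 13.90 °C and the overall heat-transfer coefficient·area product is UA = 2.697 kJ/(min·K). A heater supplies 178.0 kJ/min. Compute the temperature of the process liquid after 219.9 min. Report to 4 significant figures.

55.14 °C

Energy balance: M c_p dT/dt = −UA(T − T_amb) + Q̇.
dT/dt = (T_ss − T)/τ with T_ss = T_amb + Q̇/UA = 13.90 + 178.0/2.697 = 79.8993 °C, τ = M c_p/UA = 252.3·3.819/2.697 = 357.261 min.
T approaches T_ss exponentially: T(t) = T_ss + (T₀ − T_ss) e^(−t/τ).
T(219.9) = 79.8993 + (-45.8193)·0.540362 = 55.1403 °C.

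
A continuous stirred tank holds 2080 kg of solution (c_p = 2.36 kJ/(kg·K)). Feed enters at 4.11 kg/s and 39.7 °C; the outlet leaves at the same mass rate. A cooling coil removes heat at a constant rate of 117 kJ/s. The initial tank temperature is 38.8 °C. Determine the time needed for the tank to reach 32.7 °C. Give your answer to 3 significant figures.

400 s

Unsteady energy balance on the tank contents: M c_p dT/dt = ṁ c_p (T_in − T) − 117.
τ = M/ṁ = 506.08 s; T_ss = T_in − Q̇/(ṁ c_p) = 27.638 °C.
T(t) = T_ss + (T₀ − T_ss) e^(−t/τ). Set T = 32.7:
e^(−t/τ) = (32.7 − 27.638)/(38.8 − 27.638) = 0.45352
t = −506.08 · ln(0.45352) = 400.17 s.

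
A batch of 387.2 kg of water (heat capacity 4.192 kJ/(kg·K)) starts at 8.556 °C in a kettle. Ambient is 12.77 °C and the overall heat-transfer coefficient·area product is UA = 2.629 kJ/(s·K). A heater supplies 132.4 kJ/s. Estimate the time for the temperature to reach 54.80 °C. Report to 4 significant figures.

1160 s

First-law balance (no shaft work): M c_p dT/dt = −UA(T − T_amb) + Q̇.
τ = M c_p/UA = 617.399 s; T_ss = T_amb + Q̇/UA = 12.77 + 132.4/2.629 = 63.1314 °C.
T(t) = T_ss + (T₀ − T_ss)e^(−t/τ); set T = 54.80:
t = −τ ln[(T − T_ss)/(T₀ − T_ss)] = −617.399 · ln(0.152658) = 1160.44 s.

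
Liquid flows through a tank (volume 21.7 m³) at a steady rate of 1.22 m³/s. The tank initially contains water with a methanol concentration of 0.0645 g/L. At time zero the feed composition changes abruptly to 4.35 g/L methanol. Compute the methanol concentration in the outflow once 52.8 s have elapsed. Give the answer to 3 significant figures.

Accumulation = in − out for the solute gives V dC/dt = Q(C_in − C).
So dC/dt = (C_in − C)/τ with τ = V/Q = 21.7/1.22 = 17.787 s.
This is linear first-order; C(t) = C_in + (C₀ − C_in) e^(−t/τ).
C(52.8) = 4.35 + (0.0645 − 4.35)·e^(−52.8/17.787) = 4.35 + (-4.2855)·0.051381 = 4.1298 g/L.

4.13 g/L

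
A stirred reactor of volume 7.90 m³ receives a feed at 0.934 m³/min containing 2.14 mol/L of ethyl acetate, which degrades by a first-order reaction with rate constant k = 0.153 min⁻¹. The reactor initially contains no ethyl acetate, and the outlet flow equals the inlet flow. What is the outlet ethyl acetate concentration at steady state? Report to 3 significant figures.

0.933 mol/L

Species balance: V dC/dt = Q C_in − Q C − k V C.
Steady state (dC/dt = 0): C_ss = Q C_in/(Q + kV) = C_in/(1 + kV/Q).
C_ss = 0.934·2.14/(0.934 + 0.153·7.90) = 1.9988/2.1427 = 0.93282 mol/L.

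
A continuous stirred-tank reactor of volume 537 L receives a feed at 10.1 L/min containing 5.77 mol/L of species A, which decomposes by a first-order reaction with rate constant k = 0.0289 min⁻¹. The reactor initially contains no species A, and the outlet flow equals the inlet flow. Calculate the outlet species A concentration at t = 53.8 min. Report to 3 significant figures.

2.10 mol/L

Accumulation = in − out − consumed: V dC/dt = Q C_in − Q C − k V C.
This is linear with rate a = Q/V + k = 0.047708 min⁻¹.
C_ss = Q C_in/(Q + kV) = 2.2747 mol/L; C(t) = C_ss + (C₀ − C_ss) e^(−a t).
C(53.8) = 2.2747 + (-2.2747)·e^(−0.047708·53.8) = 2.2747 + (-2.2747)·0.076788 = 2.1001 mol/L.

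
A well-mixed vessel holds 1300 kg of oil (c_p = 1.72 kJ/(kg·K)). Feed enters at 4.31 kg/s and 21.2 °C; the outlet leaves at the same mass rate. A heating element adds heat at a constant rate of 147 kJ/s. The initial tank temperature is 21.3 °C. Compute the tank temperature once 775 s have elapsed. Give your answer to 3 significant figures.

39.5 °C

M c_p dT/dt = ṁ c_p (T_in − T) + Q̇.
Rearrange: dT/dt = (T_ss − T)/τ with τ = M/ṁ = 301.62 s and T_ss = T_in + Q̇/(ṁ c_p) = 41.029 °C.
Integrating: T(t) = T_ss + (T₀ − T_ss) e^(−t/τ).
T(775) = 41.029 + (-19.729)·e^(−775/301.62) = 41.029 + (-19.729)·0.076580 = 39.519 °C.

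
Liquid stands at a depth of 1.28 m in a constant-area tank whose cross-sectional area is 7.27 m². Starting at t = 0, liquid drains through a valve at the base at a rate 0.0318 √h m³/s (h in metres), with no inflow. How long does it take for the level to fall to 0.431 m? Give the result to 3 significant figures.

Mass balance (ρ constant): A dh/dt = −0.0318 √h.
This is separable: 2 d(√h)/dt = −0.0318/A, so √h = √h₀ − (0.0318/(2A)) t.
t = 2A(√h₀ − √h)/0.0318 = 2·7.27·(√1.28 − √0.431)/0.0318
  = 14.540 × (1.1314 − 0.65651) / 0.0318 = 217.12 s.

217 s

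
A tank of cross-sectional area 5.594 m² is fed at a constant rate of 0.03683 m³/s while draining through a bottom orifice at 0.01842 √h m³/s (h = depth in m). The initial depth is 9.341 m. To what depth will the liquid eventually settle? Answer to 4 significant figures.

A dh/dt = Q_in − 0.01842 √h. Steady state requires inflow = outflow:
Q_in = 0.01842 √h_ss ⇒ √h_ss = 0.03683/0.01842 = 1.99946.
h_ss = 1.99946² = 3.99783 m. (Since h₀ = 9.341 m > h_ss, the level will fall toward this value.)

3.998 m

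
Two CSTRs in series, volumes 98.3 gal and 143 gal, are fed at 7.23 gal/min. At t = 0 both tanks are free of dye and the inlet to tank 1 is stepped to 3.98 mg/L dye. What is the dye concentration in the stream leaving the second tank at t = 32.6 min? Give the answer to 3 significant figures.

2.33 mg/L

Time constants: τᵢ = Vᵢ/Q for each well-mixed tank.
τ₁ = 98.3/7.23 = 13.596 min; τ₂ = 143/7.23 = 19.779 min.
Tank 1: C₁ = C_in(1 − e^(−t/τ₁)). Tank 2 (τ₁ ≠ τ₂): C₂ = C_in[1 − (τ₁ e^(−t/τ₁) − τ₂ e^(−t/τ₂))/(τ₁ − τ₂)].
At t = 32.6: e^(−t/τ₁) = 0.090923, e^(−t/τ₂) = 0.19239.
C₂ = 3.98·[1 − (13.596·0.090923 − 19.779·0.19239)/(-6.1826)] = 3.98·0.58448 = 2.3262 mg/L.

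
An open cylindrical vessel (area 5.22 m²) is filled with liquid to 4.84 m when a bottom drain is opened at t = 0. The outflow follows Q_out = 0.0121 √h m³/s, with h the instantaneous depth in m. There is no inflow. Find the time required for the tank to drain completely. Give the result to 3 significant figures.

1900 s

With no inflow, A dh/dt = −0.0121 √h.
Separate and integrate: 2(√h − √h₀) = −(0.0121/A) t.
Tank is empty when √h = 0: t_empty = 2A√h₀/0.0121.
t_empty = 2·5.22·√4.84/0.0121 = 10.440·2.2000/0.0121 = 1898.2 s.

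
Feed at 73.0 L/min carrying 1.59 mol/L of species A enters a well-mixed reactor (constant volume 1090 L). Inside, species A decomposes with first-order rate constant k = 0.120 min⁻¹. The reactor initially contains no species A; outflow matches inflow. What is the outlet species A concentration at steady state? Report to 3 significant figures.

V dC/dt = Q(C_in − C) − k V C.
Steady state (dC/dt = 0): C_ss = Q C_in/(Q + kV) = C_in/(1 + kV/Q).
C_ss = 73.0·1.59/(73.0 + 0.120·1090) = 116.07/203.80 = 0.56953 mol/L.

0.570 mol/L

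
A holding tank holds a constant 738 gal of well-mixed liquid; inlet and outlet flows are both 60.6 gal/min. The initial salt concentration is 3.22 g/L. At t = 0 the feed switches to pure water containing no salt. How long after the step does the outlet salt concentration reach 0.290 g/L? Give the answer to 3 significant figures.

29.3 min

Species balance: V dC/dt = Q(C_in − C) ⇒ τ = V/Q = 12.178 min.
C(t) = C_in + (C₀ − C_in) e^(−t/τ). Set C = 0.290 and solve for t:
e^(−t/τ) = (C − C_in)/(C₀ − C_in) = (0.290 − 0)/(3.22 − 0) = 0.090062
t = −τ ln(…) = 12.178 × 2.4073 = 29.316 min.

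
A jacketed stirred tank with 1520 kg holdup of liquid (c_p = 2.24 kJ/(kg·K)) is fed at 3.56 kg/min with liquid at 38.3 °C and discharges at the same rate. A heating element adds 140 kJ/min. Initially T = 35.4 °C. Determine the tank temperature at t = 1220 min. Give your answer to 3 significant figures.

Heat balance on the well-mixed liquid: M c_p dT/dt = ṁ c_p (T_in − T) + 140.
Rearrange: dT/dt = (T_ss − T)/τ with τ = M/ṁ = 426.97 min and T_ss = T_in + Q̇/(ṁ c_p) = 55.856 °C.
Solution: T(t) = T_ss + (T₀ − T_ss) e^(−t/τ).
T(1220) = 55.856 + (-20.456)·e^(−1220/426.97) = 55.856 + (-20.456)·0.057420 = 54.682 °C.

54.7 °C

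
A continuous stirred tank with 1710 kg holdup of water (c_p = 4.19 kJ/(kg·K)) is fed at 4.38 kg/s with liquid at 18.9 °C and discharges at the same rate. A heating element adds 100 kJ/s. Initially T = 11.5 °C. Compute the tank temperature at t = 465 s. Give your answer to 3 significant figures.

Heat balance on the well-mixed liquid: M c_p dT/dt = ṁ c_p (T_in − T) + 100.
Rearrange: dT/dt = (T_ss − T)/τ with τ = M/ṁ = 390.41 s and T_ss = T_in + Q̇/(ṁ c_p) = 24.349 °C.
T approaches T_ss exponentially: T(t) = T_ss + (T₀ − T_ss) e^(−t/τ).
T(465) = 24.349 + (-12.849)·e^(−465/390.41) = 24.349 + (-12.849)·0.30390 = 20.444 °C.

20.4 °C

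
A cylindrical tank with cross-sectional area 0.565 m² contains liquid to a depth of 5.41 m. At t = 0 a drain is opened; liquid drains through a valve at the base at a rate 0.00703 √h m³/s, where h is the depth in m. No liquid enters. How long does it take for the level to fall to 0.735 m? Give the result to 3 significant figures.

A dh/dt = −Q_out = −0.00703 √h.
This is separable: 2 d(√h)/dt = −0.00703/A, so √h = √h₀ − (0.00703/(2A)) t.
t = 2A(√h₀ − √h)/0.00703 = 2·0.565·(√5.41 − √0.735)/0.00703
  = 1.1300 × (2.3259 − 0.85732) / 0.00703 = 236.07 s.

236 s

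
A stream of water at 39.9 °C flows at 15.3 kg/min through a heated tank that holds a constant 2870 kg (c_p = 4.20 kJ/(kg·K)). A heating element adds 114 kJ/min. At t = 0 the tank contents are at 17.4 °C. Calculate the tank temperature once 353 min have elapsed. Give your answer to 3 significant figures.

First-law balance (no shaft work): M c_p dT/dt = ṁ c_p (T_in − T) + 114.
τ = M/ṁ = 187.58 min; T_ss = T_in + Q̇/(ṁ c_p) = 39.9 + 114/(15.3·4.20) = 41.674 °C.
This is linear first-order; T(t) = T_ss + (T₀ − T_ss) e^(−t/τ).
T(353) = 41.674 + (-24.274)·e^(−353/187.58) = 41.674 + (-24.274)·0.15231 = 37.977 °C.

38.0 °C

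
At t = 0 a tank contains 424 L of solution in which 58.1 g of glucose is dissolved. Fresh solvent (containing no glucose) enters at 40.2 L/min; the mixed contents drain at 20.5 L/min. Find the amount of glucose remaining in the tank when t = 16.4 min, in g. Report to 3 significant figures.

32.2 g

Total volume: dV/dt = Q_in − Q_out = 19.700 L/min, so V(t) = 424 + 19.700 t and V(16.4) = 747.08 L.
Solute balance: dm/dt = 0 − Q_out C = −Q_out m/V(t).
dm/m = −Q_out dt/(V₀ + 19.700 t); integrating gives ln(m/m₀) = −(Q_out/(Q_in−Q_out)) ln(V/V₀).
m = m₀ (V₀/V)^(Q_out/(Q_in−Q_out)) = 58.1 × (424/747.08)^(1.0406) = 32.224 g.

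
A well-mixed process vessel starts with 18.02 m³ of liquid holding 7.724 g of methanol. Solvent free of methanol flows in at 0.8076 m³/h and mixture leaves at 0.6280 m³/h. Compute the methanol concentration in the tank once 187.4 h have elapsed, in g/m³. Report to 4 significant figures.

Let m(t) be the amount of methanol. Volume: V(t) = V₀ + (Q_in − Q_out) t = 18.02 + 0.179600 t; V(187.4) = 51.6770 m³.
Species balance (pure solvent in): dm/dt = −Q_out · m/V(t).
dm/m = −Q_out dt/(V₀ + 0.179600 t); integrating gives ln(m/m₀) = −(Q_out/(Q_in−Q_out)) ln(V/V₀).
m = m₀ (V₀/V)^(Q_out/(Q_in−Q_out)) = 7.724 × (18.02/51.6770)^(3.49666) = 0.194076 g.
C = m/V = 0.194076/51.6770 = 0.00375555 g/m³.

0.003756 g/m³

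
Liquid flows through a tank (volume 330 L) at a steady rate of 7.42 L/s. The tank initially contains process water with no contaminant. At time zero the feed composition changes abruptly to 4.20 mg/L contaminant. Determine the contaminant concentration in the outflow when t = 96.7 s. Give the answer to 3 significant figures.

Mass balance on the solute (V constant): V dC/dt = Q(C_in − C).
Rewrite as dC/dt + C/τ = C_in/τ, τ = V/Q = 44.474 s.
C approaches C_in exponentially: C(t) = C_in + (C₀ − C_in) e^(−t/τ).
C(96.7) = 4.20 + (0 − 4.20)·e^(−96.7/44.474) = 4.20 + (-4.2000)·0.11369 = 3.7225 mg/L.

3.72 mg/L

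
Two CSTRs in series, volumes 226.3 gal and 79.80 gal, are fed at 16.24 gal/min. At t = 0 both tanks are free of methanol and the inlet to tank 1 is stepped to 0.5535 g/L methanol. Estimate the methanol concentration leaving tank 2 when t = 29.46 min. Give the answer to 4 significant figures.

0.4510 g/L

Each tank obeys Vᵢ dCᵢ/dt = Q(Cᵢ₋₁ − Cᵢ), so τᵢ = Vᵢ/Q.
τ₁ = 226.3/16.24 = 13.9347 min; τ₂ = 79.80/16.24 = 4.91379 min.
Tank 1: C₁ = C_in(1 − e^(−t/τ₁)). Tank 2 (τ₁ ≠ τ₂): C₂ = C_in[1 − (τ₁ e^(−t/τ₁) − τ₂ e^(−t/τ₂))/(τ₁ − τ₂)].
At t = 29.46: e^(−t/τ₁) = 0.120737, e^(−t/τ₂) = 0.00249026.
C₂ = 0.5535·[1 − (13.9347·0.120737 − 4.91379·0.00249026)/(9.02094)] = 0.5535·0.814853 = 0.451021 g/L.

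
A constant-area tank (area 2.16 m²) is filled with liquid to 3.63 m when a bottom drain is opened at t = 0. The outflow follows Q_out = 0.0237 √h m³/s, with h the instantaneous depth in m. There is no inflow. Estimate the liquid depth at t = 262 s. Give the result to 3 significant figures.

Mass balance (ρ constant): A dh/dt = −0.0237 √h.
This is separable: 2 d(√h)/dt = −0.0237/A, so √h = √h₀ − (0.0237/(2A)) t.
√h = √3.63 − 0.0237·262/(2·2.16) = 1.9053 − 1.4374 = 0.46789.
h = 0.46789² = 0.21893 m.

0.219 m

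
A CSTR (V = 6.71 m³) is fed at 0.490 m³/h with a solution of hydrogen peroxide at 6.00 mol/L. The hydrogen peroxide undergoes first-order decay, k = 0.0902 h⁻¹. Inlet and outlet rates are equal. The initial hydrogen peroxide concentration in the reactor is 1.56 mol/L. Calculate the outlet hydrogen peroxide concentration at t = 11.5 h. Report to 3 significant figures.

Species balance: V dC/dt = Q C_in − Q C − k V C.
dC/dt = (Q/V) C_in − (Q/V + k) C; effective rate a = Q/V + k = 0.073025 + 0.0902 = 0.16323 h⁻¹.
C_ss = Q C_in/(Q + kV) = 2.6843 mol/L; C(t) = C_ss + (C₀ − C_ss) e^(−a t).
C(11.5) = 2.6843 + (-1.1243)·e^(−0.16323·11.5) = 2.6843 + (-1.1243)·0.15303 = 2.5123 mol/L.

2.51 mol/L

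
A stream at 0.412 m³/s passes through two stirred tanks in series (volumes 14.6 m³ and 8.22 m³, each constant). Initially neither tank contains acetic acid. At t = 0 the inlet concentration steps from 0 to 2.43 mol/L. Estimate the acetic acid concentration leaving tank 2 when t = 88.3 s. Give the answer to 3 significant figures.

2.01 mol/L

Each tank obeys Vᵢ dCᵢ/dt = Q(Cᵢ₋₁ − Cᵢ), so τᵢ = Vᵢ/Q.
τ₁ = 14.6/0.412 = 35.437 s; τ₂ = 8.22/0.412 = 19.951 s.
Tank 1: C₁ = C_in(1 − e^(−t/τ₁)). Tank 2 (τ₁ ≠ τ₂): C₂ = C_in[1 − (τ₁ e^(−t/τ₁) − τ₂ e^(−t/τ₂))/(τ₁ − τ₂)].
At t = 88.3: e^(−t/τ₁) = 0.082765, e^(−t/τ₂) = 0.011965.
C₂ = 2.43·[1 − (35.437·0.082765 − 19.951·0.011965)/(15.485)] = 2.43·0.82602 = 2.0072 mol/L.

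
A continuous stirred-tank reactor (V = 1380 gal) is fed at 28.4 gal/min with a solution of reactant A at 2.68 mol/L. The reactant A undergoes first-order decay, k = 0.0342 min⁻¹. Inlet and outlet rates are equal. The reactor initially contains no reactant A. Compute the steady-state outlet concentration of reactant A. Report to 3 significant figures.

Accumulation = in − out − consumed: V dC/dt = Q C_in − Q C − k V C.
At steady state: 0 = Q C_in − (Q + kV) C_ss, so C_ss = Q C_in/(Q + kV).
C_ss = 28.4·2.68/(28.4 + 0.0342·1380) = 76.112/75.596 = 1.0068 mol/L.

1.01 mol/L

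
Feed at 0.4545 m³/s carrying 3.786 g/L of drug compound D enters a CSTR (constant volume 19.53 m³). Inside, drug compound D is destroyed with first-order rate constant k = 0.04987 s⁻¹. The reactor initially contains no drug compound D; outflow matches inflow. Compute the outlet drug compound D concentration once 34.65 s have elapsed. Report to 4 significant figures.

Species balance: V dC/dt = Q C_in − Q C − k V C.
dC/dt = (Q/V) C_in − (Q/V + k) C; effective rate a = Q/V + k = 0.0232719 + 0.04987 = 0.0731419 s⁻¹.
C_ss = Q C_in/(Q + kV) = 1.20461 g/L; C(t) = C_ss + (C₀ − C_ss) e^(−a t).
C(34.65) = 1.20461 + (-1.20461)·e^(−0.0731419·34.65) = 1.20461 + (-1.20461)·0.0793120 = 1.10907 g/L.

1.109 g/L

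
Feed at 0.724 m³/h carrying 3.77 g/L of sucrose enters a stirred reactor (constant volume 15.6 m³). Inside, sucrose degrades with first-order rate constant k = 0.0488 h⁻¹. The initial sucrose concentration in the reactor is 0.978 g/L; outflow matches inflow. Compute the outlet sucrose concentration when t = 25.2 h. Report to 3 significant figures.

Accumulation = in − out − consumed: V dC/dt = Q C_in − Q C − k V C.
dC/dt = (Q/V) C_in − (Q/V + k) C; effective rate a = Q/V + k = 0.046410 + 0.0488 = 0.095210 h⁻¹.
C_ss = Q C_in/(Q + kV) = 1.8377 g/L; C(t) = C_ss + (C₀ − C_ss) e^(−a t).
C(25.2) = 1.8377 + (-0.85969)·e^(−0.095210·25.2) = 1.8377 + (-0.85969)·0.090782 = 1.7596 g/L.

1.76 g/L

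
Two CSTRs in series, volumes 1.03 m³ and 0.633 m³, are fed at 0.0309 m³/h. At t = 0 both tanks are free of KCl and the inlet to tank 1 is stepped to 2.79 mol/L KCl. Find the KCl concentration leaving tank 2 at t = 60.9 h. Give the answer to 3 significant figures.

1.85 mol/L

Time constants: τᵢ = Vᵢ/Q for each well-mixed tank.
τ₁ = 1.03/0.0309 = 33.333 h; τ₂ = 0.633/0.0309 = 20.485 h.
Solving the cascade with C₁(0)=C₂(0)=0 gives C₂(t) = C_in[1 − (τ₁ e^(−t/τ₁) − τ₂ e^(−t/τ₂))/(τ₁ − τ₂)].
At t = 60.9: e^(−t/τ₁) = 0.16090, e^(−t/τ₂) = 0.051158.
C₂ = 2.79·[1 − (33.333·0.16090 − 20.485·0.051158)/(12.848)] = 2.79·0.66413 = 1.8529 mol/L.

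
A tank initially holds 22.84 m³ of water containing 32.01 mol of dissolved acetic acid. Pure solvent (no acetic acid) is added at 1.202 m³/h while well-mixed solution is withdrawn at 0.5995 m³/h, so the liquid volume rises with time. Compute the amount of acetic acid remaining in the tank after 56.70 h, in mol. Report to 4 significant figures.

Total volume: dV/dt = Q_in − Q_out = 0.602500 m³/h, so V(t) = 22.84 + 0.602500 t and V(56.70) = 57.0018 m³.
Solute balance: dm/dt = 0 − Q_out C = −Q_out m/V(t).
dm/m = −Q_out dt/(V₀ + 0.602500 t); integrating gives ln(m/m₀) = −(Q_out/(Q_in−Q_out)) ln(V/V₀).
m = m₀ (V₀/V)^(Q_out/(Q_in−Q_out)) = 32.01 × (22.84/57.0018)^(0.995021) = 12.8846 mol.

12.88 mol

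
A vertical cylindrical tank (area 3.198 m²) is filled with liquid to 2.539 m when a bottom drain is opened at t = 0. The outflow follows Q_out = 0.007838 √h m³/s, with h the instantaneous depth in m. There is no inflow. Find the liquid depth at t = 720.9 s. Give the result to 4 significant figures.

Unsteady balance on liquid volume: A dh/dt = −0.007838 √h.
This is separable: 2 d(√h)/dt = −0.007838/A, so √h = √h₀ − (0.007838/(2A)) t.
√h = √2.539 − 0.007838·720.9/(2·3.198) = 1.59342 − 0.883429 = 0.709995.
h = 0.709995² = 0.504092 m.

0.5041 m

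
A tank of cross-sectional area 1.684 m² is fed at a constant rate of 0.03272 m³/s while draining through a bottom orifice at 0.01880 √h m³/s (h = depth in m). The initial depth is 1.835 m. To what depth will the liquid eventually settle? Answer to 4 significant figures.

3.029 m

Level balance: A dh/dt = 0.03272 − 0.01880 √h. Setting dh/dt = 0:
Q_in = 0.01880 √h_ss ⇒ √h_ss = 0.03272/0.01880 = 1.74043.
h_ss = 1.74043² = 3.02908 m. (Since h₀ = 1.835 m < h_ss, the level will rise toward this value.)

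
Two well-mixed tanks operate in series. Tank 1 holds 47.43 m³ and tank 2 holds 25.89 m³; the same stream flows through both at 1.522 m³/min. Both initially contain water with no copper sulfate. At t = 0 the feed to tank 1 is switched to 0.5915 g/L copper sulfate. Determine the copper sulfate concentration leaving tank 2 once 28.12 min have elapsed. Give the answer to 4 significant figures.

Each tank obeys Vᵢ dCᵢ/dt = Q(Cᵢ₋₁ − Cᵢ), so τᵢ = Vᵢ/Q.
τ₁ = 47.43/1.522 = 31.1629 min; τ₂ = 25.89/1.522 = 17.0105 min.
Solving the cascade with C₁(0)=C₂(0)=0 gives C₂(t) = C_in[1 − (τ₁ e^(−t/τ₁) − τ₂ e^(−t/τ₂))/(τ₁ − τ₂)].
At t = 28.12: e^(−t/τ₁) = 0.405614, e^(−t/τ₂) = 0.191456.
C₂ = 0.5915·[1 − (31.1629·0.405614 − 17.0105·0.191456)/(14.1524)] = 0.5915·0.336980 = 0.199323 g/L.

0.1993 g/L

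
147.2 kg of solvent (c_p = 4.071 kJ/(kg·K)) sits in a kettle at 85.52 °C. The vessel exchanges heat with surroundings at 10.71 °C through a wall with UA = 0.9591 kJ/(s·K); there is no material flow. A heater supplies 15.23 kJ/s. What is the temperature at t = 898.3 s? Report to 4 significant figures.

Lumped-capacitance energy balance: M c_p dT/dt = UA(T_amb − T) + Q̇.
dT/dt = (T_ss − T)/τ with T_ss = T_amb + Q̇/UA = 10.71 + 15.23/0.9591 = 26.5895 °C, τ = M c_p/UA = 147.2·4.071/0.9591 = 624.806 s.
This is linear first-order; T(t) = T_ss + (T₀ − T_ss) e^(−t/τ).
T(898.3) = 26.5895 + (58.9305)·0.237467 = 40.5835 °C.

40.58 °C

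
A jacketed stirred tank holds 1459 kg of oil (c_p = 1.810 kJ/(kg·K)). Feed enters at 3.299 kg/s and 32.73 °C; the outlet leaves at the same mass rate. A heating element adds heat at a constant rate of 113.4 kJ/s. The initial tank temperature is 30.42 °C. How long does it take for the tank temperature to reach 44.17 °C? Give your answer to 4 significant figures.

458.6 s

Unsteady energy balance on the tank contents: M c_p dT/dt = ṁ c_p (T_in − T) + 113.4.
τ = M/ṁ = 442.255 s; T_ss = T_in + Q̇/(ṁ c_p) = 51.7212 °C.
T(t) = T_ss + (T₀ − T_ss) e^(−t/τ). Set T = 44.17:
e^(−t/τ) = (44.17 − 51.7212)/(30.42 − 51.7212) = 0.354496
t = −442.255 · ln(0.354496) = 458.644 s.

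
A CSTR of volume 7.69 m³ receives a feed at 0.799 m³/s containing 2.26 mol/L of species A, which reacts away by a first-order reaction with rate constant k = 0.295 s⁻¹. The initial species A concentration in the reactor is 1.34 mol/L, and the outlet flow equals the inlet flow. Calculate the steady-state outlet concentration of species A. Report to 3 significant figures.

Accumulation = in − out − consumed: V dC/dt = Q C_in − Q C − k V C.
Steady state (dC/dt = 0): C_ss = Q C_in/(Q + kV) = C_in/(1 + kV/Q).
C_ss = 0.799·2.26/(0.799 + 0.295·7.69) = 1.8057/3.0675 = 0.58866 mol/L.

0.589 mol/L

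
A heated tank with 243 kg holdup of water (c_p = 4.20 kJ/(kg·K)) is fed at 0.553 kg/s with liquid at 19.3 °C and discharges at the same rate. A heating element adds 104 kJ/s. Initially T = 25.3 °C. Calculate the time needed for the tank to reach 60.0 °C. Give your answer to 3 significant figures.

990 s

Heat balance on the well-mixed liquid: M c_p dT/dt = ṁ c_p (T_in − T) + 104.
τ = M/ṁ = 439.42 s; T_ss = T_in + Q̇/(ṁ c_p) = 64.077 °C.
T(t) = T_ss + (T₀ − T_ss) e^(−t/τ). Set T = 60.0:
e^(−t/τ) = (60.0 − 64.077)/(25.3 − 64.077) = 0.10515
t = −439.42 · ln(0.10515) = 989.74 s.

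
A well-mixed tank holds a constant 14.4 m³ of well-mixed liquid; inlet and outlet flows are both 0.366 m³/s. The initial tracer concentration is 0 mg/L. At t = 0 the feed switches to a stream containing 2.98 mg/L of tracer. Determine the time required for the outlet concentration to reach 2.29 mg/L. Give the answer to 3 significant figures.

Species balance: V dC/dt = Q(C_in − C) ⇒ τ = V/Q = 39.344 s.
C(t) = C_in + (C₀ − C_in) e^(−t/τ). Set C = 2.29 and solve for t:
e^(−t/τ) = (C − C_in)/(C₀ − C_in) = (2.29 − 2.98)/(0 − 2.98) = 0.23154
t = −τ ln(…) = 39.344 × 1.4630 = 57.560 s.

57.6 s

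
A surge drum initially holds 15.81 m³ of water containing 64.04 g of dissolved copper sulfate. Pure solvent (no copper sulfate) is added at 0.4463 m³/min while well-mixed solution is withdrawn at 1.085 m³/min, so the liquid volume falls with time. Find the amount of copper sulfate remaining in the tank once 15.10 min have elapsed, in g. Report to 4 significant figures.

Let m(t) be the amount of copper sulfate. Volume: V(t) = V₀ + (Q_in − Q_out) t = 15.81 − 0.638700 t; V(15.10) = 6.16563 m³.
No copper sulfate enters, so dm/dt = −Q_out · (m/V).
dm/m = −Q_out dt/(V₀ − 0.638700 t); integrating gives ln(m/m₀) = −(Q_out/(Q_in−Q_out)) ln(V/V₀).
m = m₀ (V₀/V)^(Q_out/(Q_in−Q_out)) = 64.04 × (15.81/6.16563)^(-1.69876) = 12.9341 g.

12.93 g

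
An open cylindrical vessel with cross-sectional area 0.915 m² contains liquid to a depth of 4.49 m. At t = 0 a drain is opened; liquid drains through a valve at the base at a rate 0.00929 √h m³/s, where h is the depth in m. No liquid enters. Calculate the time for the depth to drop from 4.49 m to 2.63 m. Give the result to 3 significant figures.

With no inflow, A dh/dt = −0.00929 √h.
This is separable: 2 d(√h)/dt = −0.00929/A, so √h = √h₀ − (0.00929/(2A)) t.
t = 2A(√h₀ − √h)/0.00929 = 2·0.915·(√4.49 − √2.63)/0.00929
  = 1.8300 × (2.1190 − 1.6217) / 0.00929 = 97.948 s.

97.9 s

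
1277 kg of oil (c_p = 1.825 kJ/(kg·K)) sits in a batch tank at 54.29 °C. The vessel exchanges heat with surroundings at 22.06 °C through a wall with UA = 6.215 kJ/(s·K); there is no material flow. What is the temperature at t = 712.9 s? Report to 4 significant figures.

First-law balance (no shaft work): M c_p dT/dt = −UA(T − T_amb).
dT/dt = (T_ss − T)/τ with T_ss = T_amb = 22.0600 °C, τ = M c_p/UA = 1277·1.825/6.215 = 374.984 s.
Solution: T(t) = T_ss + (T₀ − T_ss) e^(−t/τ).
T(712.9) = 22.0600 + (32.2300)·0.149397 = 26.8751 °C.

26.88 °C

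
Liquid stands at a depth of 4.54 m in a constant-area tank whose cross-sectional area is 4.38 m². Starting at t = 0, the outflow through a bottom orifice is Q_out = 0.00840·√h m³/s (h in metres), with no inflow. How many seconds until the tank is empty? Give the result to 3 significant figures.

Accumulation of liquid (constant cross-section A): A dh/dt = −0.00840 √h.
Separate and integrate: 2(√h − √h₀) = −(0.00840/A) t.
Tank is empty when √h = 0: t_empty = 2A√h₀/0.00840.
t_empty = 2·4.38·√4.54/0.00840 = 8.7600·2.1307/0.00840 = 2222.0 s.

2220 s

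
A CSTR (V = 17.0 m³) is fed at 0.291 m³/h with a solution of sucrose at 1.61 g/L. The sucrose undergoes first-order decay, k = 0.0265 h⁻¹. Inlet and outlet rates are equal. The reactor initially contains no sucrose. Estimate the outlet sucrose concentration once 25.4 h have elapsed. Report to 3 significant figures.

V dC/dt = Q(C_in − C) − k V C.
This is linear with rate a = Q/V + k = 0.043618 h⁻¹.
C_ss = Q C_in/(Q + kV) = 0.63184 g/L; C(t) = C_ss + (C₀ − C_ss) e^(−a t).
C(25.4) = 0.63184 + (-0.63184)·e^(−0.043618·25.4) = 0.63184 + (-0.63184)·0.33026 = 0.42317 g/L.

0.423 g/L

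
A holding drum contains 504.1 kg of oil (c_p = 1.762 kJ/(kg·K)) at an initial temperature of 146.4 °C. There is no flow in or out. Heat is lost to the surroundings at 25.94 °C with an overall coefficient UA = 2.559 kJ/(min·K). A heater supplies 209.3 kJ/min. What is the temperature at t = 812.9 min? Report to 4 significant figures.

M c_p dT/dt = −UA(T − T_amb) + Q̇.
dT/dt = (T_ss − T)/τ with T_ss = T_amb + Q̇/UA = 25.94 + 209.3/2.559 = 107.730 °C, τ = M c_p/UA = 504.1·1.762/2.559 = 347.098 min.
This is linear first-order; T(t) = T_ss + (T₀ − T_ss) e^(−t/τ).
T(812.9) = 107.730 + (38.6702)·0.0961363 = 111.447 °C.

111.4 °C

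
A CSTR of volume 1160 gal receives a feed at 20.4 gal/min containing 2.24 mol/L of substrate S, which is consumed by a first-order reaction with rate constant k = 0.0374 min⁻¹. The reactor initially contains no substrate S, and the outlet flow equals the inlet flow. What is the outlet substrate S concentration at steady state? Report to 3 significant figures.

0.716 mol/L

Species balance: V dC/dt = Q C_in − Q C − k V C.
Steady state (dC/dt = 0): C_ss = Q C_in/(Q + kV) = C_in/(1 + kV/Q).
C_ss = 20.4·2.24/(20.4 + 0.0374·1160) = 45.696/63.784 = 0.71642 mol/L.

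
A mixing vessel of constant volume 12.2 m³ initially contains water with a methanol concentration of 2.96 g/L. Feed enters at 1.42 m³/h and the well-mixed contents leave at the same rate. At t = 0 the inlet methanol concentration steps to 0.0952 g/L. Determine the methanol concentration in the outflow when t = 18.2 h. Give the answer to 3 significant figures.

Species balance on the tank: V dC/dt = Q(C_in − C).
Rewrite as dC/dt + C/τ = C_in/τ, τ = V/Q = 8.5915 h.
This is linear first-order; C(t) = C_in + (C₀ − C_in) e^(−t/τ).
C(18.2) = 0.0952 + (2.96 − 0.0952)·e^(−18.2/8.5915) = 0.0952 + (2.8648)·0.12023 = 0.43963 g/L.

0.440 g/L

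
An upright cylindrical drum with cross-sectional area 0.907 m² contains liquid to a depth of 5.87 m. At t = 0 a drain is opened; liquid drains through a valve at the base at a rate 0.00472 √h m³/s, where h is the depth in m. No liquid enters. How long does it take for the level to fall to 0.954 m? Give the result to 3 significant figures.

Mass balance (ρ constant): A dh/dt = −0.00472 √h.
∫ h^(−1/2) dh = −(0.00472/A) ∫ dt, giving 2√h = 2√h₀ − (0.00472/A) t.
t = 2A(√h₀ − √h)/0.00472 = 2·0.907·(√5.87 − √0.954)/0.00472
  = 1.8140 × (2.4228 − 0.97673) / 0.00472 = 555.76 s.

556 s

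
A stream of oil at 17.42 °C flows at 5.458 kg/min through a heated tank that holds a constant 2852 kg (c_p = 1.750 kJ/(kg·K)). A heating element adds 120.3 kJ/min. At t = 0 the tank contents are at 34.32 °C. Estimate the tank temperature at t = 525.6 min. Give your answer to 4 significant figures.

31.59 °C

M c_p dT/dt = ṁ c_p (T_in − T) + Q̇.
Rearrange: dT/dt = (T_ss − T)/τ with τ = M/ṁ = 522.536 min and T_ss = T_in + Q̇/(ṁ c_p) = 30.0149 °C.
Integrating: T(t) = T_ss + (T₀ − T_ss) e^(−t/τ).
T(525.6) = 30.0149 + (4.30512)·e^(−525.6/522.536) = 30.0149 + (4.30512)·0.365728 = 31.5894 °C.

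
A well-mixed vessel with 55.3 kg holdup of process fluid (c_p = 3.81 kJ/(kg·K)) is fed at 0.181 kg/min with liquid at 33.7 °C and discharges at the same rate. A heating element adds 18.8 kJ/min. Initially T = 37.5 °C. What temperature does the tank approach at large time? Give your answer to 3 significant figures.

61.0 °C

First-law balance (no shaft work): M c_p dT/dt = ṁ c_p (T_in − T) + 18.8.
At steady state dT/dt = 0 ⇒ T_ss = T_in + Q̇/(ṁ c_p) = 33.7 + 18.8/(0.181·3.81) = 60.962 °C.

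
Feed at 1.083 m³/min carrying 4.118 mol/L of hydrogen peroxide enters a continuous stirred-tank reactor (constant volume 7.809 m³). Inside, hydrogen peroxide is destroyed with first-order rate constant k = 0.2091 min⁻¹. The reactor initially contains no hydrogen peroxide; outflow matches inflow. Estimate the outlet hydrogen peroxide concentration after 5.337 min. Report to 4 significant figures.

1.386 mol/L

Accumulation = in − out − consumed: V dC/dt = Q C_in − Q C − k V C.
dC/dt = (Q/V) C_in − (Q/V + k) C; effective rate a = Q/V + k = 0.138686 + 0.2091 = 0.347786 min⁻¹.
C_ss = Q C_in/(Q + kV) = 1.64213 mol/L; C(t) = C_ss + (C₀ − C_ss) e^(−a t).
C(5.337) = 1.64213 + (-1.64213)·e^(−0.347786·5.337) = 1.64213 + (-1.64213)·0.156276 = 1.38550 mol/L.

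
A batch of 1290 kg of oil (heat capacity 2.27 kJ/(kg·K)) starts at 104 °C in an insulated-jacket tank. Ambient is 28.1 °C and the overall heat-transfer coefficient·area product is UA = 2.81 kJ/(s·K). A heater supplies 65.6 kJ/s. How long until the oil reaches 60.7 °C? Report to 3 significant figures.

1810 s

Lumped-capacitance energy balance: M c_p dT/dt = UA(T_amb − T) + Q̇.
τ = M c_p/UA = 1042.1 s; T_ss = T_amb + Q̇/UA = 28.1 + 65.6/2.81 = 51.445 °C.
T(t) = T_ss + (T₀ − T_ss)e^(−t/τ); set T = 60.7:
t = −τ ln[(T − T_ss)/(T₀ − T_ss)] = −1042.1 · ln(0.17610) = 1809.8 s.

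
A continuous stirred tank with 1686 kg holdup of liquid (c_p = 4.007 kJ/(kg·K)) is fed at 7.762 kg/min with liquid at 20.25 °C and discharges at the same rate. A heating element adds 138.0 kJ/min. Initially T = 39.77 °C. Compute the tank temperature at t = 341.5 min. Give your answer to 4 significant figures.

First-law balance (no shaft work): M c_p dT/dt = ṁ c_p (T_in − T) + 138.0.
Rearrange: dT/dt = (T_ss − T)/τ with τ = M/ṁ = 217.212 min and T_ss = T_in + Q̇/(ṁ c_p) = 24.6870 °C.
This is linear first-order; T(t) = T_ss + (T₀ − T_ss) e^(−t/τ).
T(341.5) = 24.6870 + (15.0830)·e^(−341.5/217.212) = 24.6870 + (15.0830)·0.207589 = 27.8180 °C.

27.82 °C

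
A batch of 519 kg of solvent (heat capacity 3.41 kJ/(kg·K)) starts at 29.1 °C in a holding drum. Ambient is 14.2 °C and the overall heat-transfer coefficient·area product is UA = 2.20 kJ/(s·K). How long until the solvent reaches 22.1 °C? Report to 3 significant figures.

510 s

Lumped-capacitance energy balance: M c_p dT/dt = UA(T_amb − T).
τ = M c_p/UA = 804.45 s; T_ss = T_amb = 14.200 °C.
T(t) = T_ss + (T₀ − T_ss)e^(−t/τ); set T = 22.1:
t = −τ ln[(T − T_ss)/(T₀ − T_ss)] = −804.45 · ln(0.53020) = 510.42 s.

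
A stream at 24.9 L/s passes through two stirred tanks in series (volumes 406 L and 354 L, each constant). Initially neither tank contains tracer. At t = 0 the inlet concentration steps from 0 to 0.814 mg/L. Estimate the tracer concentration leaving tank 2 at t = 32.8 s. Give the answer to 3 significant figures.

0.515 mg/L

Species balance on tank i: dCᵢ/dt = (Cᵢ₋₁ − Cᵢ)/τᵢ with τᵢ = Vᵢ/Q.
τ₁ = 406/24.9 = 16.305 s; τ₂ = 354/24.9 = 14.217 s.
Tank 1: C₁ = C_in(1 − e^(−t/τ₁)). Tank 2 (τ₁ ≠ τ₂): C₂ = C_in[1 − (τ₁ e^(−t/τ₁) − τ₂ e^(−t/τ₂))/(τ₁ − τ₂)].
At t = 32.8: e^(−t/τ₁) = 0.13377, e^(−t/τ₂) = 0.099548.
C₂ = 0.814·[1 − (16.305·0.13377 − 14.217·0.099548)/(2.0884)] = 0.814·0.63325 = 0.51546 mg/L.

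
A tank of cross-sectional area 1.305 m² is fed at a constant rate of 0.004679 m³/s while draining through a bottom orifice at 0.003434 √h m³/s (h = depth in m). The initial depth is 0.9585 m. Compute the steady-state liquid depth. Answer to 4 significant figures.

1.857 m

Mass balance (ρ constant): A dh/dt = Q_in − 0.003434 √h. At steady state dh/dt = 0:
Q_in = 0.003434 √h_ss ⇒ √h_ss = 0.004679/0.003434 = 1.36255.
h_ss = 1.36255² = 1.85655 m. (Since h₀ = 0.9585 m < h_ss, the level will rise toward this value.)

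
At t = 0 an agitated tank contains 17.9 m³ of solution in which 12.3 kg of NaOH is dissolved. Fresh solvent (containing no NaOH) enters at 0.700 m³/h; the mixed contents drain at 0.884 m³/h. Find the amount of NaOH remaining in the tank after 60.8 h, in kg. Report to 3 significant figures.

Let m(t) be the amount of NaOH. Volume: V(t) = V₀ + (Q_in − Q_out) t = 17.9 − 0.18400 t; V(60.8) = 6.7128 m³.
No NaOH enters, so dm/dt = −Q_out · (m/V).
dm/m = −Q_out dt/(V₀ − 0.18400 t); integrating gives ln(m/m₀) = −(Q_out/(Q_in−Q_out)) ln(V/V₀).
m = m₀ (V₀/V)^(Q_out/(Q_in−Q_out)) = 12.3 × (17.9/6.7128)^(-4.8043) = 0.11053 kg.

0.111 kg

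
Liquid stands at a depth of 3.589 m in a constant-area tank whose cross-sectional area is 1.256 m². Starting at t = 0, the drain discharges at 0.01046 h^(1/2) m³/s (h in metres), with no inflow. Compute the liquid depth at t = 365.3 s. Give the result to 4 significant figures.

0.1394 m

A dh/dt = −Q_out = −0.01046 √h.
Separate and integrate: 2(√h − √h₀) = −(0.01046/A) t.
√h = √3.589 − 0.01046·365.3/(2·1.256) = 1.89447 − 1.52111 = 0.373352.
h = 0.373352² = 0.139392 m.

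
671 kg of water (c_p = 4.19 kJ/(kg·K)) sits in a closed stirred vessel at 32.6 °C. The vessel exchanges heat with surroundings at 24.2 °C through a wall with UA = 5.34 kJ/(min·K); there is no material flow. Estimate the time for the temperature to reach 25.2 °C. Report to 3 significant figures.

Energy balance: M c_p dT/dt = −UA(T − T_amb).
τ = M c_p/UA = 526.50 min; T_ss = T_amb = 24.200 °C.
T(t) = T_ss + (T₀ − T_ss)e^(−t/τ); set T = 25.2:
t = −τ ln[(T − T_ss)/(T₀ − T_ss)] = −526.50 · ln(0.11905) = 1120.5 min.

1120 min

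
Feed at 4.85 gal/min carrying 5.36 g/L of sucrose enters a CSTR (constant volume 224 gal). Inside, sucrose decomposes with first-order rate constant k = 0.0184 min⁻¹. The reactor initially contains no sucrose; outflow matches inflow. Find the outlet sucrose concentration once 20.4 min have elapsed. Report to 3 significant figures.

Species balance: V dC/dt = Q C_in − Q C − k V C.
dC/dt = (Q/V) C_in − (Q/V + k) C; effective rate a = Q/V + k = 0.021652 + 0.0184 = 0.040052 min⁻¹.
C_ss = Q C_in/(Q + kV) = 2.8976 g/L; C(t) = C_ss + (C₀ − C_ss) e^(−a t).
C(20.4) = 2.8976 + (-2.8976)·e^(−0.040052·20.4) = 2.8976 + (-2.8976)·0.44173 = 1.6176 g/L.

1.62 g/L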